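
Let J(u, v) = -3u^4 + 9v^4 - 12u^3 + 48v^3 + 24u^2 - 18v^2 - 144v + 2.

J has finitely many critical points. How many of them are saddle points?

5

J separates as a function of u plus a function of v, so ∇J=0 decouples.
∂J/∂u = -12u(u - 1)(u + 4) = 0 at u ∈ {-4, 0, 1}; ∂J/∂v = 36(v - 1)(v + 1)(v + 4) = 0 at v ∈ {-4, -1, 1}.
The Hessian is diagonal: diag(J_uu, J_vv). Second derivatives: J_uu(-4)=-240, J_uu(0)=48, J_uu(1)=-60; J_vv(-4)=540, J_vv(-1)=-216, J_vv(1)=360.
Saddle points occur where the two diagonal entries have opposite signs: (-4, -4), (-4, 1), (0, -1), (1, -4), (1, 1). Count: 5.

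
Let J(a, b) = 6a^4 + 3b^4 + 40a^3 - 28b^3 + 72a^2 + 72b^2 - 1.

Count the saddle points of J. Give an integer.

4

J separates as a function of a plus a function of b, so ∇J=0 decouples.
∂J/∂a = 24a(a + 2)(a + 3) = 0 at a ∈ {-3, -2, 0}; ∂J/∂b = 12b(b - 4)(b - 3) = 0 at b ∈ {0, 3, 4}.
The Hessian is diagonal: diag(J_aa, J_bb). Second derivatives: J_aa(-3)=72, J_aa(-2)=-48, J_aa(0)=144; J_bb(0)=144, J_bb(3)=-36, J_bb(4)=48.
Saddle points occur where the two diagonal entries have opposite signs: (-3, 3), (-2, 0), (-2, 4), (0, 3). Count: 4.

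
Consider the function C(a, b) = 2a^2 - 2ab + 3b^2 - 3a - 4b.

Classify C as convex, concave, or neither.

C is quadratic, so its Hessian is the constant matrix H = [[4, -2], [-2, 6]].
det(H) = 20, tr(H) = 10.
det(H) > 0 and tr(H) > 0, so H is positive definite everywhere: convex.

convex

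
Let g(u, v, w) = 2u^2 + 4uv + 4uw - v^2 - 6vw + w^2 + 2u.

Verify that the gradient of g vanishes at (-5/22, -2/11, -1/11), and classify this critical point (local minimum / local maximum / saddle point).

∇g = (4u + 4v + 4w + 2, 4u - 2v - 6w, 4u - 6v + 2w); substituting (-5/22, -2/11, -1/11) gives ∇g = (0, 0, 0), so (-5/22, -2/11, -1/11) is indeed a critical point.
The Hessian is constant: H = [[4, 4, 4], [4, -2, -6], [4, -6, 2]].
Leading principal minors: Δ₁ = 4, Δ₂ = -24, Δ₃ = -352.
The minors fit neither the all-positive nor the alternating-sign pattern, so H is indefinite: a saddle point.

saddle point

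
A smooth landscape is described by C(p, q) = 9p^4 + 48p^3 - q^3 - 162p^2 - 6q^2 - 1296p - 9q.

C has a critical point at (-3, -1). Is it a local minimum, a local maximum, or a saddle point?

The mixed partial ∂²C/∂p∂q is 0, so the Hessian at any point is diag(C_pp, C_qq) = diag(36(3p^2 + 8p - 9), -6(q + 2)).
At (-3, -1): H = diag(-216, -6).
Both eigenvalues are negative, so H is negative definite: a local maximum.

local maximum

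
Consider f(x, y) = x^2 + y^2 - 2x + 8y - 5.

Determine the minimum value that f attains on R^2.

-22

f(x,y) separates as P(x) + Q(y) − 5, so its minimum is min P + min Q − 5.
P'(x) = 2x - 2 vanishes at x ∈ {1}; Q'(y) = 2y + 8 vanishes at y ∈ {-4}.
Local minima of P (where P''>0): P(1)=-1. Local minima of Q: Q(-4)=-16.
So the global minimum of f is P(1) + Q(-4) − 5 = -1 − 16 − 5 = -22, attained at (1, -4).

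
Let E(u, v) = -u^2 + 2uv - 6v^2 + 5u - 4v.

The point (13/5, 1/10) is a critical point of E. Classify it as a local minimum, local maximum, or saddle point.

The Hessian of E is constant: H = [[-2, 2], [2, -12]].
det(H) = (-2)·(-12) − 2² = 20.
det(H) > 0 and tr(H) = -14 < 0, so H is negative definite and the point is a local maximum.

local maximum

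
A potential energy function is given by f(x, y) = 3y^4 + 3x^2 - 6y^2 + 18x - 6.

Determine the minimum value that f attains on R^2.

f(x,y) separates as P(x) + Q(y) − 6, so its minimum is min P + min Q − 6.
P'(x) = 6x + 18 vanishes at x ∈ {-3}; Q'(y) = 12y(y - 1)(y + 1) vanishes at y ∈ {-1, 0, 1}.
Local minima of P (where P''>0): P(-3)=-27. Local minima of Q: Q(-1)=-3, Q(1)=-3.
So the global minimum of f is P(-3) + Q(-1) − 6 = -27 − 3 − 6 = -36, attained at (-3, -1).

-36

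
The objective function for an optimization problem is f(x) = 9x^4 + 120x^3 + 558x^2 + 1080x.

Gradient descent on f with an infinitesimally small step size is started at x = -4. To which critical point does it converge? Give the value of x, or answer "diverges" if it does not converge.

f'(x) = 36(x + 2)(x + 3)(x + 5), so f'(-4) = 72.
Gradient descent moves in the -f' direction, i.e. x is decreasing.
The nearest critical point in that direction is x = -5, where f'' = 216 > 0 (a local minimum). The iterate converges there.

-5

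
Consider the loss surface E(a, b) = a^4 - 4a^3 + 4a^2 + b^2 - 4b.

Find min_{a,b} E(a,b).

-4

E(a,b) separates as P(a) + Q(b), so its minimum is min P + min Q.
P'(a) = 4a(a - 2)(a - 1) vanishes at a ∈ {0, 1, 2}; Q'(b) = 2b - 4 vanishes at b ∈ {2}.
Local minima of P (where P''>0): P(0)=0, P(2)=0. Local minima of Q: Q(2)=-4.
So the global minimum of E is P(0) + Q(2) = 0 − 4 = -4, attained at (0, 2).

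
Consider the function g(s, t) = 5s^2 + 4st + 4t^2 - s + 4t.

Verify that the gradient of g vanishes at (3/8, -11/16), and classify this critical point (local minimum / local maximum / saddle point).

∇g = (10s + 4t - 1, 4s + 8t + 4); substituting (3/8, -11/16) gives ∇g = (0, 0), so (3/8, -11/16) is indeed a critical point.
The Hessian of g is constant: H = [[10, 4], [4, 8]].
det(H) = 10·8 − 4² = 64.
det(H) > 0 and tr(H) = 18 > 0, so H is positive definite and the point is a local minimum.

local minimum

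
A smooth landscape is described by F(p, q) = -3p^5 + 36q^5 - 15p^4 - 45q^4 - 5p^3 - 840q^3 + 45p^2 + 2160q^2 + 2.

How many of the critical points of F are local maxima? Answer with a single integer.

4

F separates as a function of p plus a function of q, so ∇F=0 decouples.
∂F/∂p = -15p(p - 1)(p + 2)(p + 3) = 0 at p ∈ {-3, -2, 0, 1}; ∂F/∂q = 180q(q - 3)(q - 2)(q + 4) = 0 at q ∈ {-4, 0, 2, 3}.
The Hessian is diagonal: diag(F_pp, F_qq). Second derivatives: F_pp(-3)=180, F_pp(-2)=-90, F_pp(0)=90, F_pp(1)=-180; F_qq(-4)=-30240, F_qq(0)=4320, F_qq(2)=-2160, F_qq(3)=3780.
Local maxima occur where both diagonal entries negative: (-2, -4), (-2, 2), (1, -4), (1, 2). Count: 4.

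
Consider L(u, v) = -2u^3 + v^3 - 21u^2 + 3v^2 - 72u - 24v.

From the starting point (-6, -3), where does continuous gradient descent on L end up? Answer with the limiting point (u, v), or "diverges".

L is separable, so gradient descent decouples: u follows -∂L/∂u, v follows -∂L/∂v.
∂L/∂u = -6(u + 3)(u + 4); at u=-6 this is -36, so u increases.
∂L/∂v = 3(v - 2)(v + 4); at v=-3 this is -15, so v increases.
u converges to its nearest critical value -4 (a local min of the u-part); v converges to 2. The iterate converges to (-4, 2).

(-4, 2)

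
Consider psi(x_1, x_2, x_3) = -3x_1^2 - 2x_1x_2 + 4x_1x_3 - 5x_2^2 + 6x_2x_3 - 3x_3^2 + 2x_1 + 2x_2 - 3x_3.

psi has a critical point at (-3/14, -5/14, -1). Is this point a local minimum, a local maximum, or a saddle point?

local maximum

The Hessian is constant: H = [[-6, -2, 4], [-2, -10, 6], [4, 6, -6]].
Leading principal minors: Δ₁ = -6, Δ₂ = 56, Δ₃ = -56.
The minors alternate sign starting negative (−, +, −), so H is negative definite: a local maximum.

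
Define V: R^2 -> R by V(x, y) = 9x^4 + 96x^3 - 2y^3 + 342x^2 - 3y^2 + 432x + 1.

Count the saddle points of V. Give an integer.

V separates as a function of x plus a function of y, so ∇V=0 decouples.
∂V/∂x = 36(x + 1)(x + 3)(x + 4) = 0 at x ∈ {-4, -3, -1}; ∂V/∂y = -6y(y + 1) = 0 at y ∈ {-1, 0}.
The Hessian is diagonal: diag(V_xx, V_yy). Second derivatives: V_xx(-4)=108, V_xx(-3)=-72, V_xx(-1)=216; V_yy(-1)=6, V_yy(0)=-6.
Saddle points occur where the two diagonal entries have opposite signs: (-4, 0), (-3, -1), (-1, 0). Count: 3.

3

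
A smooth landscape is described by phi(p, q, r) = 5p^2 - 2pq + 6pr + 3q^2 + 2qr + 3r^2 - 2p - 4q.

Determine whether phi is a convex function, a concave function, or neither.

phi is quadratic, so its Hessian is the constant matrix H = [[10, -2, 6], [-2, 6, 2], [6, 2, 6]].
Leading principal minors: 10, 56, 32.
All positive ⇒ H ≻ 0 ⇒ convex.

convex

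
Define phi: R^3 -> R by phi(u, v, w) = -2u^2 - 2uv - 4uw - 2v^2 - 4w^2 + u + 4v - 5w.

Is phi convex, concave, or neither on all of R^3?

concave

phi is quadratic, so its Hessian is the constant matrix H = [[-4, -2, -4], [-2, -4, 0], [-4, 0, -8]].
Leading principal minors: -4, 12, -32.
Signs alternate −, +, − ⇒ H ≺ 0 ⇒ concave.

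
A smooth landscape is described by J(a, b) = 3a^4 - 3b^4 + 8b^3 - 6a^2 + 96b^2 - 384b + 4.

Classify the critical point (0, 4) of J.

The mixed partial ∂²J/∂a∂b is 0, so the Hessian at any point is diag(J_aa, J_bb) = diag(12(3a^2 - 1), 12(-3b^2 + 4b + 16)).
At (0, 4): H = diag(-12, -192).
Both eigenvalues are negative, so H is negative definite: a local maximum.

local maximum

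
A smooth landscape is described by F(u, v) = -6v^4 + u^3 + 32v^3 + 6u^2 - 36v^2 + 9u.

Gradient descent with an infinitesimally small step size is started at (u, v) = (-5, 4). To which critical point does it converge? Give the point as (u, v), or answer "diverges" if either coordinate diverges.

diverges

F is separable, so gradient descent decouples: u follows -∂F/∂u, v follows -∂F/∂v.
∂F/∂u = 3(u + 1)(u + 3); at u=-5 this is 24, so u decreases.
∂F/∂v = -24v(v - 3)(v - 1); at v=4 this is -288, so v increases.
The u-coordinate has no critical point in that direction and runs off to infinity.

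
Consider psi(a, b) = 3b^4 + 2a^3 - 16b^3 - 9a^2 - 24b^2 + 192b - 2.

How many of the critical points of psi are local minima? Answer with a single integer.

2

psi separates as a function of a plus a function of b, so ∇psi=0 decouples.
∂psi/∂a = 6a(a - 3) = 0 at a ∈ {0, 3}; ∂psi/∂b = 12(b - 4)(b - 2)(b + 2) = 0 at b ∈ {-2, 2, 4}.
The Hessian is diagonal: diag(psi_aa, psi_bb). Second derivatives: psi_aa(0)=-18, psi_aa(3)=18; psi_bb(-2)=288, psi_bb(2)=-96, psi_bb(4)=144.
Local minima occur where both diagonal entries positive: (3, -2), (3, 4). Count: 2.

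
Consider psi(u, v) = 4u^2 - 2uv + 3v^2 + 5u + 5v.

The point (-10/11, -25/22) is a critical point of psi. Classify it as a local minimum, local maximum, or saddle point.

The Hessian of psi is constant: H = [[8, -2], [-2, 6]].
det(H) = 8·6 − (-2)² = 44.
det(H) > 0 and tr(H) = 14 > 0, so H is positive definite and the point is a local minimum.

local minimum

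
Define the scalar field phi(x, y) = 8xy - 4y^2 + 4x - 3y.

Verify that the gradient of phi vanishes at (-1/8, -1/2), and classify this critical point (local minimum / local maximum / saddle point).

saddle point

∇phi = (8y + 4, 8x - 8y - 3); substituting (-1/8, -1/2) gives ∇phi = (0, 0), so (-1/8, -1/2) is indeed a critical point.
The Hessian of phi is constant: H = [[0, 8], [8, -8]].
det(H) = 0·(-8) − 8² = -64.
Since det(H) < 0, H is indefinite and the critical point is a saddle point.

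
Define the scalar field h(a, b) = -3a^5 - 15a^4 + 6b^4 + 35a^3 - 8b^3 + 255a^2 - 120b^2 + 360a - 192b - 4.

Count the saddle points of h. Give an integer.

6

h separates as a function of a plus a function of b, so ∇h=0 decouples.
∂h/∂a = -15(a - 3)(a + 1)(a + 2)(a + 4) = 0 at a ∈ {-4, -2, -1, 3}; ∂h/∂b = 24(b - 4)(b + 1)(b + 2) = 0 at b ∈ {-2, -1, 4}.
The Hessian is diagonal: diag(h_aa, h_bb). Second derivatives: h_aa(-4)=630, h_aa(-2)=-150, h_aa(-1)=180, h_aa(3)=-2100; h_bb(-2)=144, h_bb(-1)=-120, h_bb(4)=720.
Saddle points occur where the two diagonal entries have opposite signs: (-4, -1), (-2, -2), (-2, 4), (-1, -1), (3, -2), (3, 4). Count: 6.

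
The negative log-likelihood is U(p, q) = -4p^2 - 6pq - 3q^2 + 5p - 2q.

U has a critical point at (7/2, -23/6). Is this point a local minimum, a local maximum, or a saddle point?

The Hessian of U is constant: H = [[-8, -6], [-6, -6]].
det(H) = (-8)·(-6) − (-6)² = 12.
det(H) > 0 and tr(H) = -14 < 0, so H is negative definite and the point is a local maximum.

local maximum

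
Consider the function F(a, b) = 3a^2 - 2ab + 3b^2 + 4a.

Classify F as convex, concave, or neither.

convex

F is quadratic, so its Hessian is the constant matrix H = [[6, -2], [-2, 6]].
det(H) = 32, tr(H) = 12.
det(H) > 0 and tr(H) > 0, so H is positive definite everywhere: convex.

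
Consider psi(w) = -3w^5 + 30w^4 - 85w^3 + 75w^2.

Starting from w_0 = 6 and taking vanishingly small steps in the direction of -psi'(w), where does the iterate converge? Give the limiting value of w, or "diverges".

diverges

psi'(w) = -15w(w - 5)(w - 2)(w - 1), so psi'(6) = -1800.
Gradient descent moves in the -psi' direction, i.e. w is increasing.
There is no critical point above w=6, and psi' keeps the same sign, so the iterate runs off to +∞.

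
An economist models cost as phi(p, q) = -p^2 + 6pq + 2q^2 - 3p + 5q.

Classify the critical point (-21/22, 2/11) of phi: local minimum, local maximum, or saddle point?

saddle point

The Hessian of phi is constant: H = [[-2, 6], [6, 4]].
det(H) = (-2)·4 − 6² = -44.
Since det(H) < 0, H is indefinite and the critical point is a saddle point.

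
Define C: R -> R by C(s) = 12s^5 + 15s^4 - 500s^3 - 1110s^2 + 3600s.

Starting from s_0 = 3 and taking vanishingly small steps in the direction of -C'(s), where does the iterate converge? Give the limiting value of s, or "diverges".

C'(s) = 60(s - 5)(s - 1)(s + 3)(s + 4), so C'(3) = -10080.
Gradient descent moves in the -C' direction, i.e. s is increasing.
The nearest critical point in that direction is s = 5, where C'' = 17280 > 0 (a local minimum). The iterate converges there.

5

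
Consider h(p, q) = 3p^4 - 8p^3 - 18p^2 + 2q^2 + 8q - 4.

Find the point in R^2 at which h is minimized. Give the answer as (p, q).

h(p,q) separates as A(p) + B(q) − 4, so its minimum is min A + min B − 4.
A'(p) = 12p(p - 3)(p + 1) vanishes at p ∈ {-1, 0, 3}; B'(q) = 4q + 8 vanishes at q ∈ {-2}.
Local minima of A (where A''>0): A(-1)=-7, A(3)=-135. Local minima of B: B(-2)=-8.
So the global minimum of h is A(3) + B(-2) − 4 = -135 − 8 − 4 = -147, attained at (3, -2).

(3, -2)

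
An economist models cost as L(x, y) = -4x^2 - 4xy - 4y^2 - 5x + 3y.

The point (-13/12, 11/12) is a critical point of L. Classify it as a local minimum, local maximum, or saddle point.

local maximum

The Hessian of L is constant: H = [[-8, -4], [-4, -8]].
det(H) = (-8)·(-8) − (-4)² = 48.
det(H) > 0 and tr(H) = -16 < 0, so H is negative definite and the point is a local maximum.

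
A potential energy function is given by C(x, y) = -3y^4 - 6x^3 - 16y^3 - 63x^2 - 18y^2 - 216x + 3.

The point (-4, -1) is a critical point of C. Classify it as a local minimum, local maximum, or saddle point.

The mixed partial ∂²C/∂x∂y is 0, so the Hessian at any point is diag(C_xx, C_yy) = diag(-18(2x + 7), -12(3y^2 + 8y + 3)).
At (-4, -1): H = diag(18, 24).
Both eigenvalues are positive, so H is positive definite: a local minimum.

local minimum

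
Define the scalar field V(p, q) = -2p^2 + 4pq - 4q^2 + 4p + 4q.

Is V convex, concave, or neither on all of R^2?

concave

V is quadratic, so its Hessian is the constant matrix H = [[-4, 4], [4, -8]].
det(H) = 16, tr(H) = -12.
det(H) > 0 and tr(H) < 0, so H is negative definite everywhere: concave.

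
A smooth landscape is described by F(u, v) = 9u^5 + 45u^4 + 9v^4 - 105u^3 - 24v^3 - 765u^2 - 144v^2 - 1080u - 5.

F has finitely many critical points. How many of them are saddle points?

6

F separates as a function of u plus a function of v, so ∇F=0 decouples.
∂F/∂u = 45(u - 3)(u + 1)(u + 2)(u + 4) = 0 at u ∈ {-4, -2, -1, 3}; ∂F/∂v = 36v(v - 4)(v + 2) = 0 at v ∈ {-2, 0, 4}.
The Hessian is diagonal: diag(F_uu, F_vv). Second derivatives: F_uu(-4)=-1890, F_uu(-2)=450, F_uu(-1)=-540, F_uu(3)=6300; F_vv(-2)=432, F_vv(0)=-288, F_vv(4)=864.
Saddle points occur where the two diagonal entries have opposite signs: (-4, -2), (-4, 4), (-2, 0), (-1, -2), (-1, 4), (3, 0). Count: 6.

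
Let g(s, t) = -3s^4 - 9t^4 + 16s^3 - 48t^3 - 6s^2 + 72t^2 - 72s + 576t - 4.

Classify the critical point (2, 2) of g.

The mixed partial ∂²g/∂s∂t is 0, so the Hessian at any point is diag(g_ss, g_tt) = diag(12(-3s^2 + 8s - 1), 36(-3t^2 - 8t + 4)).
At (2, 2): H = diag(36, -864).
The eigenvalues have opposite signs, so H is indefinite: a saddle point.

saddle point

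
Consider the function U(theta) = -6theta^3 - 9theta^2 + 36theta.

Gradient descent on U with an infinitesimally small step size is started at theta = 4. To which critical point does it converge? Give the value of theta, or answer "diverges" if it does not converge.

diverges

U'(theta) = -18(theta - 1)(theta + 2), so U'(4) = -324.
Gradient descent moves in the -U' direction, i.e. theta is increasing.
There is no critical point above theta=4, and U' keeps the same sign, so the iterate runs off to +∞.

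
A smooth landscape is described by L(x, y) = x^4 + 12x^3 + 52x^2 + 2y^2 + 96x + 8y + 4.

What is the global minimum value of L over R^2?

L(x,y) separates as P(x) + Q(y) + 4, so its minimum is min P + min Q + 4.
P'(x) = 4(x + 2)(x + 3)(x + 4) vanishes at x ∈ {-4, -3, -2}; Q'(y) = 4y + 8 vanishes at y ∈ {-2}.
Local minima of P (where P''>0): P(-4)=-64, P(-2)=-64. Local minima of Q: Q(-2)=-8.
So the global minimum of L is P(-4) + Q(-2) + 4 = -64 − 8 + 4 = -68, attained at (-4, -2).

-68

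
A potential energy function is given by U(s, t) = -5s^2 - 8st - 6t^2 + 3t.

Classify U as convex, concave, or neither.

concave

U is quadratic, so its Hessian is the constant matrix H = [[-10, -8], [-8, -12]].
det(H) = 56, tr(H) = -22.
det(H) > 0 and tr(H) < 0, so H is negative definite everywhere: concave.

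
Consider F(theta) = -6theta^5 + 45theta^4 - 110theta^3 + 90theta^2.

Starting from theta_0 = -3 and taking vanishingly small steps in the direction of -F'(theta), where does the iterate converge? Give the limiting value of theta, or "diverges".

0

F'(theta) = -30theta(theta - 3)(theta - 2)(theta - 1), so F'(-3) = -10800.
Gradient descent moves in the -F' direction, i.e. theta is increasing.
The nearest critical point in that direction is theta = 0, where F'' = 180 > 0 (a local minimum). The iterate converges there.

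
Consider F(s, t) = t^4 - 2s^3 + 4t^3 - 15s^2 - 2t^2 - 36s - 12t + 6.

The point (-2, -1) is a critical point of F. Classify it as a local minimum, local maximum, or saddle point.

The mixed partial ∂²F/∂s∂t is 0, so the Hessian at any point is diag(F_ss, F_tt) = diag(-6(2s + 5), 4(3t^2 + 6t - 1)).
At (-2, -1): H = diag(-6, -16).
Both eigenvalues are negative, so H is negative definite: a local maximum.

local maximum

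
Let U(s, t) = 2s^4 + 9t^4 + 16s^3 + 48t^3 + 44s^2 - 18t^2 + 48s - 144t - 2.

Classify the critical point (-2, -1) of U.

local maximum

The mixed partial ∂²U/∂s∂t is 0, so the Hessian at any point is diag(U_ss, U_tt) = diag(8(3s^2 + 12s + 11), 36(3t^2 + 8t - 1)).
At (-2, -1): H = diag(-8, -216).
Both eigenvalues are negative, so H is negative definite: a local maximum.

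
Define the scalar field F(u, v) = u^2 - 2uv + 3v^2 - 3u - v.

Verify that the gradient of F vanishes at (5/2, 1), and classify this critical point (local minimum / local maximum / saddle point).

local minimum

∇F = (2u - 2v - 3, -2u + 6v - 1); substituting (5/2, 1) gives ∇F = (0, 0), so (5/2, 1) is indeed a critical point.
The Hessian of F is constant: H = [[2, -2], [-2, 6]].
det(H) = 2·6 − (-2)² = 8.
det(H) > 0 and tr(H) = 8 > 0, so H is positive definite and the point is a local minimum.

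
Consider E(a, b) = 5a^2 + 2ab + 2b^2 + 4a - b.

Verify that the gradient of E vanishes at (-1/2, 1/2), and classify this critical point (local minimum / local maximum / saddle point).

local minimum

∇E = (10a + 2b + 4, 2a + 4b - 1); substituting (-1/2, 1/2) gives ∇E = (0, 0), so (-1/2, 1/2) is indeed a critical point.
The Hessian of E is constant: H = [[10, 2], [2, 4]].
det(H) = 10·4 − 2² = 36.
det(H) > 0 and tr(H) = 14 > 0, so H is positive definite and the point is a local minimum.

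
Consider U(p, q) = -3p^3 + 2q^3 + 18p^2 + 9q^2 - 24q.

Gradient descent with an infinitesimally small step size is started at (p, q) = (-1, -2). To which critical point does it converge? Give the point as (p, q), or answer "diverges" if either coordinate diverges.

(0, 1)

U is separable, so gradient descent decouples: p follows -∂U/∂p, q follows -∂U/∂q.
∂U/∂p = -9p(p - 4); at p=-1 this is -45, so p increases.
∂U/∂q = 6(q - 1)(q + 4); at q=-2 this is -36, so q increases.
p converges to its nearest critical value 0 (a local min of the p-part); q converges to 1. The iterate converges to (0, 1).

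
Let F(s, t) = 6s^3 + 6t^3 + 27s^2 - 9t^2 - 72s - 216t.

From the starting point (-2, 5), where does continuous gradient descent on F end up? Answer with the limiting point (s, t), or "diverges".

(1, 4)

F is separable, so gradient descent decouples: s follows -∂F/∂s, t follows -∂F/∂t.
∂F/∂s = 18(s - 1)(s + 4); at s=-2 this is -108, so s increases.
∂F/∂t = 18(t - 4)(t + 3); at t=5 this is 144, so t decreases.
s converges to its nearest critical value 1 (a local min of the s-part); t converges to 4. The iterate converges to (1, 4).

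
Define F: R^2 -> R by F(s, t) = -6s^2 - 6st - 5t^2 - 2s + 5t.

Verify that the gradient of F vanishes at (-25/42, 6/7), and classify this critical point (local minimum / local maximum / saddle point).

∇F = (-12s - 6t - 2, -6s - 10t + 5); substituting (-25/42, 6/7) gives ∇F = (0, 0), so (-25/42, 6/7) is indeed a critical point.
The Hessian of F is constant: H = [[-12, -6], [-6, -10]].
det(H) = (-12)·(-10) − (-6)² = 84.
det(H) > 0 and tr(H) = -22 < 0, so H is negative definite and the point is a local maximum.

local maximum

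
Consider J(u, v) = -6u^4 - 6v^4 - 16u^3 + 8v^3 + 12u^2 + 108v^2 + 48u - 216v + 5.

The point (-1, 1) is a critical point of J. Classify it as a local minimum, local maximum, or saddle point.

The mixed partial ∂²J/∂u∂v is 0, so the Hessian at any point is diag(J_uu, J_vv) = diag(24(-3u^2 - 4u + 1), 24(-3v^2 + 2v + 9)).
At (-1, 1): H = diag(48, 192).
Both eigenvalues are positive, so H is positive definite: a local minimum.

local minimum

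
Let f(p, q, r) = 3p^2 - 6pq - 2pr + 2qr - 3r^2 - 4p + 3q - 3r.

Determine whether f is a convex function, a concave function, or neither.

f is quadratic, so its Hessian is the constant matrix H = [[6, -6, -2], [-6, 0, 2], [-2, 2, -6]].
Leading principal minors: 6, -36, 240.
Neither pattern holds ⇒ H is indefinite ⇒ neither convex nor concave.

neither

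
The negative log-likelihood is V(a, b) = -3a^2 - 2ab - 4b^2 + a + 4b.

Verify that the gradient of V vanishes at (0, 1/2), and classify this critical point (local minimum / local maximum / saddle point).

local maximum

∇V = (-6a - 2b + 1, -2a - 8b + 4); substituting (0, 1/2) gives ∇V = (0, 0), so (0, 1/2) is indeed a critical point.
The Hessian of V is constant: H = [[-6, -2], [-2, -8]].
det(H) = (-6)·(-8) − (-2)² = 44.
det(H) > 0 and tr(H) = -14 < 0, so H is negative definite and the point is a local maximum.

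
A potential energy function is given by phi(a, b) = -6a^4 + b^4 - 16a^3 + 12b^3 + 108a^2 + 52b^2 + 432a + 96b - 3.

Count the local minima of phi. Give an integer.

phi separates as a function of a plus a function of b, so ∇phi=0 decouples.
∂phi/∂a = -24(a - 3)(a + 2)(a + 3) = 0 at a ∈ {-3, -2, 3}; ∂phi/∂b = 4(b + 2)(b + 3)(b + 4) = 0 at b ∈ {-4, -3, -2}.
The Hessian is diagonal: diag(phi_aa, phi_bb). Second derivatives: phi_aa(-3)=-144, phi_aa(-2)=120, phi_aa(3)=-720; phi_bb(-4)=8, phi_bb(-3)=-4, phi_bb(-2)=8.
Local minima occur where both diagonal entries positive: (-2, -4), (-2, -2). Count: 2.

2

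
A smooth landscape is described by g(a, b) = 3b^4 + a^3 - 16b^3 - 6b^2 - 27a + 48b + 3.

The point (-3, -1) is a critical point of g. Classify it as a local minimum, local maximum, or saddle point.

The mixed partial ∂²g/∂a∂b is 0, so the Hessian at any point is diag(g_aa, g_bb) = diag(6a, 12(3b^2 - 8b - 1)).
At (-3, -1): H = diag(-18, 120).
The eigenvalues have opposite signs, so H is indefinite: a saddle point.

saddle point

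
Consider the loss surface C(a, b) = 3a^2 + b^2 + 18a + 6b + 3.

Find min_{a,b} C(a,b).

-33

C(a,b) separates as P(a) + Q(b) + 3, so its minimum is min P + min Q + 3.
P'(a) = 6a + 18 vanishes at a ∈ {-3}; Q'(b) = 2b + 6 vanishes at b ∈ {-3}.
Local minima of P (where P''>0): P(-3)=-27. Local minima of Q: Q(-3)=-9.
So the global minimum of C is P(-3) + Q(-3) + 3 = -27 − 9 + 3 = -33, attained at (-3, -3).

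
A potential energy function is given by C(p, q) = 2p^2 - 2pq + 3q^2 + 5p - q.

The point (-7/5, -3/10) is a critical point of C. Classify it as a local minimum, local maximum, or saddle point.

The Hessian of C is constant: H = [[4, -2], [-2, 6]].
det(H) = 4·6 − (-2)² = 20.
det(H) > 0 and tr(H) = 10 > 0, so H is positive definite and the point is a local minimum.

local minimum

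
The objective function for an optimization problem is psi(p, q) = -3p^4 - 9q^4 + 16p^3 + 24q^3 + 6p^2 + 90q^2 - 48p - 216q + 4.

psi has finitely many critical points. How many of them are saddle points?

psi separates as a function of p plus a function of q, so ∇psi=0 decouples.
∂psi/∂p = -12(p - 4)(p - 1)(p + 1) = 0 at p ∈ {-1, 1, 4}; ∂psi/∂q = -36(q - 3)(q - 1)(q + 2) = 0 at q ∈ {-2, 1, 3}.
The Hessian is diagonal: diag(psi_pp, psi_qq). Second derivatives: psi_pp(-1)=-120, psi_pp(1)=72, psi_pp(4)=-180; psi_qq(-2)=-540, psi_qq(1)=216, psi_qq(3)=-360.
Saddle points occur where the two diagonal entries have opposite signs: (-1, 1), (1, -2), (1, 3), (4, 1). Count: 4.

4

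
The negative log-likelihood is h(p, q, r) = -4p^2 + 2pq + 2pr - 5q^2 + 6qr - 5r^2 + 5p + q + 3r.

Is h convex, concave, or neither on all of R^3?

concave

h is quadratic, so its Hessian is the constant matrix H = [[-8, 2, 2], [2, -10, 6], [2, 6, -10]].
Leading principal minors: -8, 76, -384.
Signs alternate −, +, − ⇒ H ≺ 0 ⇒ concave.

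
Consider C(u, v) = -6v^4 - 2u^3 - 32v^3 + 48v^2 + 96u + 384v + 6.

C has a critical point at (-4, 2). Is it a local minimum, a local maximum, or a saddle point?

The mixed partial ∂²C/∂u∂v is 0, so the Hessian at any point is diag(C_uu, C_vv) = diag(-12u, 24(-3v^2 - 8v + 4)).
At (-4, 2): H = diag(48, -576).
The eigenvalues have opposite signs, so H is indefinite: a saddle point.

saddle point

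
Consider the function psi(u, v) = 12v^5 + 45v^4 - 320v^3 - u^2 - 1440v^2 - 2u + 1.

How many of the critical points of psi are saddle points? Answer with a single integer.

psi separates as a function of u plus a function of v, so ∇psi=0 decouples.
∂psi/∂u = -2(u + 1) = 0 at u ∈ {-1}; ∂psi/∂v = 60v(v - 4)(v + 3)(v + 4) = 0 at v ∈ {-4, -3, 0, 4}.
The Hessian is diagonal: diag(psi_uu, psi_vv). Second derivatives: psi_uu(-1)=-2; psi_vv(-4)=-1920, psi_vv(-3)=1260, psi_vv(0)=-2880, psi_vv(4)=13440.
Saddle points occur where the two diagonal entries have opposite signs: (-1, -3), (-1, 4). Count: 2.

2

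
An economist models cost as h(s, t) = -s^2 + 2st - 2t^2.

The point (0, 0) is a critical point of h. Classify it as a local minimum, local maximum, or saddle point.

The Hessian of h is constant: H = [[-2, 2], [2, -4]].
det(H) = (-2)·(-4) − 2² = 4.
det(H) > 0 and tr(H) = -6 < 0, so H is negative definite and the point is a local maximum.

local maximum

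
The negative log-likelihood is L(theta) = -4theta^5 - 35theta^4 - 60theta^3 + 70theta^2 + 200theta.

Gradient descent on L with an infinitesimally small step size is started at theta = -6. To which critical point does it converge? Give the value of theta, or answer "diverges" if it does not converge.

-5

L'(theta) = -20(theta - 1)(theta + 1)(theta + 2)(theta + 5), so L'(-6) = -2800.
Gradient descent moves in the -L' direction, i.e. theta is increasing.
The nearest critical point in that direction is theta = -5, where L'' = 1440 > 0 (a local minimum). The iterate converges there.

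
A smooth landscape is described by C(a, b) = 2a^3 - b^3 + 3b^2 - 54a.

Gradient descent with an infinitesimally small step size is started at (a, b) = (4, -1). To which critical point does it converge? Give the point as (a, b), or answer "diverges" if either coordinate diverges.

(3, 0)

C is separable, so gradient descent decouples: a follows -∂C/∂a, b follows -∂C/∂b.
∂C/∂a = 6(a - 3)(a + 3); at a=4 this is 42, so a decreases.
∂C/∂b = -3b(b - 2); at b=-1 this is -9, so b increases.
a converges to its nearest critical value 3 (a local min of the a-part); b converges to 0. The iterate converges to (3, 0).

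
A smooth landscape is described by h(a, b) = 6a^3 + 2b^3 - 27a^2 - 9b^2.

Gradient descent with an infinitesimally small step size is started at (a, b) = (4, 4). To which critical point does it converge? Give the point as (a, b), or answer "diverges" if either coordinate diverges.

h is separable, so gradient descent decouples: a follows -∂h/∂a, b follows -∂h/∂b.
∂h/∂a = 18a(a - 3); at a=4 this is 72, so a decreases.
∂h/∂b = 6b(b - 3); at b=4 this is 24, so b decreases.
a converges to its nearest critical value 3 (a local min of the a-part); b converges to 3. The iterate converges to (3, 3).

(3, 3)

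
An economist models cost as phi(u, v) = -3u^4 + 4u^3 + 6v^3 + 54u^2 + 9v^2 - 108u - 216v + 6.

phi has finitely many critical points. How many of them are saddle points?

phi separates as a function of u plus a function of v, so ∇phi=0 decouples.
∂phi/∂u = -12(u - 3)(u - 1)(u + 3) = 0 at u ∈ {-3, 1, 3}; ∂phi/∂v = 18(v - 3)(v + 4) = 0 at v ∈ {-4, 3}.
The Hessian is diagonal: diag(phi_uu, phi_vv). Second derivatives: phi_uu(-3)=-288, phi_uu(1)=96, phi_uu(3)=-144; phi_vv(-4)=-126, phi_vv(3)=126.
Saddle points occur where the two diagonal entries have opposite signs: (-3, 3), (1, -4), (3, 3). Count: 3.

3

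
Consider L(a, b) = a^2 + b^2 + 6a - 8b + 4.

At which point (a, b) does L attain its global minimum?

L(a,b) separates as P(a) + Q(b) + 4, so its minimum is min P + min Q + 4.
P'(a) = 2a + 6 vanishes at a ∈ {-3}; Q'(b) = 2b - 8 vanishes at b ∈ {4}.
Local minima of P (where P''>0): P(-3)=-9. Local minima of Q: Q(4)=-16.
So the global minimum of L is P(-3) + Q(4) + 4 = -9 − 16 + 4 = -21, attained at (-3, 4).

(-3, 4)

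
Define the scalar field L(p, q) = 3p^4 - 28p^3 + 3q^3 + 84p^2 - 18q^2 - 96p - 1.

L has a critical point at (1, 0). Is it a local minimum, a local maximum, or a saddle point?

saddle point

The mixed partial ∂²L/∂p∂q is 0, so the Hessian at any point is diag(L_pp, L_qq) = diag(12(3p^2 - 14p + 14), 18(q - 2)).
At (1, 0): H = diag(36, -36).
The eigenvalues have opposite signs, so H is indefinite: a saddle point.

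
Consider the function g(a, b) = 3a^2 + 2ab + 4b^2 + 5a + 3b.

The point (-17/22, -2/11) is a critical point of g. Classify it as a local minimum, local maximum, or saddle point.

local minimum

The Hessian of g is constant: H = [[6, 2], [2, 8]].
det(H) = 6·8 − 2² = 44.
det(H) > 0 and tr(H) = 14 > 0, so H is positive definite and the point is a local minimum.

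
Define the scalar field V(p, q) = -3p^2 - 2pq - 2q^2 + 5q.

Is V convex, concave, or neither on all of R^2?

concave

V is quadratic, so its Hessian is the constant matrix H = [[-6, -2], [-2, -4]].
det(H) = 20, tr(H) = -10.
det(H) > 0 and tr(H) < 0, so H is negative definite everywhere: concave.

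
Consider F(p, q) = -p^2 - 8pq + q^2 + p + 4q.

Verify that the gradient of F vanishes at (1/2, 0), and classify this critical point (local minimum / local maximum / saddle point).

∇F = (-2p - 8q + 1, -8p + 2q + 4); substituting (1/2, 0) gives ∇F = (0, 0), so (1/2, 0) is indeed a critical point.
The Hessian of F is constant: H = [[-2, -8], [-8, 2]].
det(H) = (-2)·2 − (-8)² = -68.
Since det(H) < 0, H is indefinite and the critical point is a saddle point.

saddle point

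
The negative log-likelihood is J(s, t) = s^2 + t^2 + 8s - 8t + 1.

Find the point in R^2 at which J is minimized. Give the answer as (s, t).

J(s,t) separates as P(s) + Q(t) + 1, so its minimum is min P + min Q + 1.
P'(s) = 2s + 8 vanishes at s ∈ {-4}; Q'(t) = 2(t - 4) vanishes at t ∈ {4}.
Local minima of P (where P''>0): P(-4)=-16. Local minima of Q: Q(4)=-16.
So the global minimum of J is P(-4) + Q(4) + 1 = -16 − 16 + 1 = -31, attained at (-4, 4).

(-4, 4)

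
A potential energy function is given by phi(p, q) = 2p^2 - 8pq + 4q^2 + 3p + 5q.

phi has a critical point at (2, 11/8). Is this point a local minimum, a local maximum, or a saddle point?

The Hessian of phi is constant: H = [[4, -8], [-8, 8]].
det(H) = 4·8 − (-8)² = -32.
Since det(H) < 0, H is indefinite and the critical point is a saddle point.

saddle point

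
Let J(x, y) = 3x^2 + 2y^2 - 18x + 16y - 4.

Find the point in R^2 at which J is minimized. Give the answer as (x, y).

(3, -4)

J(x,y) separates as P(x) + Q(y) − 4, so its minimum is min P + min Q − 4.
P'(x) = 6x - 18 vanishes at x ∈ {3}; Q'(y) = 4y + 16 vanishes at y ∈ {-4}.
Local minima of P (where P''>0): P(3)=-27. Local minima of Q: Q(-4)=-32.
So the global minimum of J is P(3) + Q(-4) − 4 = -27 − 32 − 4 = -63, attained at (3, -4).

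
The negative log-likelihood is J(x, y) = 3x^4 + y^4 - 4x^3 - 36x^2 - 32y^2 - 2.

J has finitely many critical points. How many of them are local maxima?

J separates as a function of x plus a function of y, so ∇J=0 decouples.
∂J/∂x = 12x(x - 3)(x + 2) = 0 at x ∈ {-2, 0, 3}; ∂J/∂y = 4y(y - 4)(y + 4) = 0 at y ∈ {-4, 0, 4}.
The Hessian is diagonal: diag(J_xx, J_yy). Second derivatives: J_xx(-2)=120, J_xx(0)=-72, J_xx(3)=180; J_yy(-4)=128, J_yy(0)=-64, J_yy(4)=128.
Local maxima occur where both diagonal entries negative: (0, 0). Count: 1.

1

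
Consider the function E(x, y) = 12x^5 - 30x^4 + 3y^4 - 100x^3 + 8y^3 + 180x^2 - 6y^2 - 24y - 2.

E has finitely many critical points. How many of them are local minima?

E separates as a function of x plus a function of y, so ∇E=0 decouples.
∂E/∂x = 60x(x - 3)(x - 1)(x + 2) = 0 at x ∈ {-2, 0, 1, 3}; ∂E/∂y = 12(y - 1)(y + 1)(y + 2) = 0 at y ∈ {-2, -1, 1}.
The Hessian is diagonal: diag(E_xx, E_yy). Second derivatives: E_xx(-2)=-1800, E_xx(0)=360, E_xx(1)=-360, E_xx(3)=1800; E_yy(-2)=36, E_yy(-1)=-24, E_yy(1)=72.
Local minima occur where both diagonal entries positive: (0, -2), (0, 1), (3, -2), (3, 1). Count: 4.

4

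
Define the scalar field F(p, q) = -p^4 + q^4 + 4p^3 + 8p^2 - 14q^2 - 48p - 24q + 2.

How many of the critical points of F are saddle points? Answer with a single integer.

5

F separates as a function of p plus a function of q, so ∇F=0 decouples.
∂F/∂p = -4(p - 3)(p - 2)(p + 2) = 0 at p ∈ {-2, 2, 3}; ∂F/∂q = 4(q - 3)(q + 1)(q + 2) = 0 at q ∈ {-2, -1, 3}.
The Hessian is diagonal: diag(F_pp, F_qq). Second derivatives: F_pp(-2)=-80, F_pp(2)=16, F_pp(3)=-20; F_qq(-2)=20, F_qq(-1)=-16, F_qq(3)=80.
Saddle points occur where the two diagonal entries have opposite signs: (-2, -2), (-2, 3), (2, -1), (3, -2), (3, 3). Count: 5.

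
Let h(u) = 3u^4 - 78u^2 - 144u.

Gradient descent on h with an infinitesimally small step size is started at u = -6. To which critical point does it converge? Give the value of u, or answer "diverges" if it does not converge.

-3

h'(u) = 12(u - 4)(u + 1)(u + 3), so h'(-6) = -1800.
Gradient descent moves in the -h' direction, i.e. u is increasing.
The nearest critical point in that direction is u = -3, where h'' = 168 > 0 (a local minimum). The iterate converges there.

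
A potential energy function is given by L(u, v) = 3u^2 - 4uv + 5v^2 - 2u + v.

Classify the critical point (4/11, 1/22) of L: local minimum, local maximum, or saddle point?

The Hessian of L is constant: H = [[6, -4], [-4, 10]].
det(H) = 6·10 − (-4)² = 44.
det(H) > 0 and tr(H) = 16 > 0, so H is positive definite and the point is a local minimum.

local minimum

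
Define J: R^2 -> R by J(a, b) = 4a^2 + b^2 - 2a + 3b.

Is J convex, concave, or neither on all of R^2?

convex

J is quadratic, so its Hessian is the constant matrix H = [[8, 0], [0, 2]].
det(H) = 16, tr(H) = 10.
det(H) > 0 and tr(H) > 0, so H is positive definite everywhere: convex.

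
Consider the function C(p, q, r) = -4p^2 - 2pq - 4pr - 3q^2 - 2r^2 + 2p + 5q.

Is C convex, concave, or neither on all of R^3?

C is quadratic, so its Hessian is the constant matrix H = [[-8, -2, -4], [-2, -6, 0], [-4, 0, -4]].
Leading principal minors: -8, 44, -80.
Signs alternate −, +, − ⇒ H ≺ 0 ⇒ concave.

concave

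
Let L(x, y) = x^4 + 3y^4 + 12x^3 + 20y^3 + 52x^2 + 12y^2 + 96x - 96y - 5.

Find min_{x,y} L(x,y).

-130

L(x,y) separates as P(x) + Q(y) − 5, so its minimum is min P + min Q − 5.
P'(x) = 4(x + 2)(x + 3)(x + 4) vanishes at x ∈ {-4, -3, -2}; Q'(y) = 12(y - 1)(y + 2)(y + 4) vanishes at y ∈ {-4, -2, 1}.
Local minima of P (where P''>0): P(-4)=-64, P(-2)=-64. Local minima of Q: Q(-4)=64, Q(1)=-61.
So the global minimum of L is P(-4) + Q(1) − 5 = -64 − 61 − 5 = -130, attained at (-4, 1).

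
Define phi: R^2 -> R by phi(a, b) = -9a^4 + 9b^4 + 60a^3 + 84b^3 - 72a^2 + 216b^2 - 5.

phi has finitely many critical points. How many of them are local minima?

phi separates as a function of a plus a function of b, so ∇phi=0 decouples.
∂phi/∂a = -36a(a - 4)(a - 1) = 0 at a ∈ {0, 1, 4}; ∂phi/∂b = 36b(b + 3)(b + 4) = 0 at b ∈ {-4, -3, 0}.
The Hessian is diagonal: diag(phi_aa, phi_bb). Second derivatives: phi_aa(0)=-144, phi_aa(1)=108, phi_aa(4)=-432; phi_bb(-4)=144, phi_bb(-3)=-108, phi_bb(0)=432.
Local minima occur where both diagonal entries positive: (1, -4), (1, 0). Count: 2.

2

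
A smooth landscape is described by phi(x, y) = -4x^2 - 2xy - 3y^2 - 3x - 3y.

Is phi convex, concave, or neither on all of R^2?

concave

phi is quadratic, so its Hessian is the constant matrix H = [[-8, -2], [-2, -6]].
det(H) = 44, tr(H) = -14.
det(H) > 0 and tr(H) < 0, so H is negative definite everywhere: concave.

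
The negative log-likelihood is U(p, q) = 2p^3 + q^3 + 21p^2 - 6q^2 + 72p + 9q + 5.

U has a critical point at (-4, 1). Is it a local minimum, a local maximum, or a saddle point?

The mixed partial ∂²U/∂p∂q is 0, so the Hessian at any point is diag(U_pp, U_qq) = diag(6(2p + 7), 6(q - 2)).
At (-4, 1): H = diag(-6, -6).
Both eigenvalues are negative, so H is negative definite: a local maximum.

local maximum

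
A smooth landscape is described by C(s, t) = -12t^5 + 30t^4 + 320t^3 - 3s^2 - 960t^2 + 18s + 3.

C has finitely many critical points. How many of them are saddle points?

C separates as a function of s plus a function of t, so ∇C=0 decouples.
∂C/∂s = -6(s - 3) = 0 at s ∈ {3}; ∂C/∂t = -60t(t - 4)(t - 2)(t + 4) = 0 at t ∈ {-4, 0, 2, 4}.
The Hessian is diagonal: diag(C_ss, C_tt). Second derivatives: C_ss(3)=-6; C_tt(-4)=11520, C_tt(0)=-1920, C_tt(2)=1440, C_tt(4)=-3840.
Saddle points occur where the two diagonal entries have opposite signs: (3, -4), (3, 2). Count: 2.

2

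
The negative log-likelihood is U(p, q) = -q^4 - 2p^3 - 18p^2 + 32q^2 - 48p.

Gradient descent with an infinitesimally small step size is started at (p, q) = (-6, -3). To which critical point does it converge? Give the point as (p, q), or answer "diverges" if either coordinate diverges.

(-4, 0)

U is separable, so gradient descent decouples: p follows -∂U/∂p, q follows -∂U/∂q.
∂U/∂p = -6(p + 2)(p + 4); at p=-6 this is -48, so p increases.
∂U/∂q = -4q(q - 4)(q + 4); at q=-3 this is -84, so q increases.
p converges to its nearest critical value -4 (a local min of the p-part); q converges to 0. The iterate converges to (-4, 0).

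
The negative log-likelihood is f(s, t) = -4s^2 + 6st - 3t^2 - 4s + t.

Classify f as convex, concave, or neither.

f is quadratic, so its Hessian is the constant matrix H = [[-8, 6], [6, -6]].
det(H) = 12, tr(H) = -14.
det(H) > 0 and tr(H) < 0, so H is negative definite everywhere: concave.

concave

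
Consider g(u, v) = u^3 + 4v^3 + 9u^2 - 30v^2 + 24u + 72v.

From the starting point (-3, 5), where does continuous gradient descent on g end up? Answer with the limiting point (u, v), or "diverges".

(-2, 3)

g is separable, so gradient descent decouples: u follows -∂g/∂u, v follows -∂g/∂v.
∂g/∂u = 3(u + 2)(u + 4); at u=-3 this is -3, so u increases.
∂g/∂v = 12(v - 3)(v - 2); at v=5 this is 72, so v decreases.
u converges to its nearest critical value -2 (a local min of the u-part); v converges to 3. The iterate converges to (-2, 3).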